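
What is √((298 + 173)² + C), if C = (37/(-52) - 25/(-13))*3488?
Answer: 3*√4245033/13 ≈ 475.46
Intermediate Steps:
C = 54936/13 (C = (37*(-1/52) - 25*(-1/13))*3488 = (-37/52 + 25/13)*3488 = (63/52)*3488 = 54936/13 ≈ 4225.8)
√((298 + 173)² + C) = √((298 + 173)² + 54936/13) = √(471² + 54936/13) = √(221841 + 54936/13) = √(2938869/13) = 3*√4245033/13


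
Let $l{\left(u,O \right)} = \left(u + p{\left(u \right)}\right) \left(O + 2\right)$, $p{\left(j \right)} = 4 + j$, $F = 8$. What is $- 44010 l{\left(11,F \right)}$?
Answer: $-11442600$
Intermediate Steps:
$l{\left(u,O \right)} = \left(2 + O\right) \left(4 + 2 u\right)$ ($l{\left(u,O \right)} = \left(u + \left(4 + u\right)\right) \left(O + 2\right) = \left(4 + 2 u\right) \left(2 + O\right) = \left(2 + O\right) \left(4 + 2 u\right)$)
$- 44010 l{\left(11,F \right)} = - 44010 \left(8 + 4 \cdot 11 + 8 \cdot 11 + 8 \left(4 + 11\right)\right) = - 44010 \left(8 + 44 + 88 + 8 \cdot 15\right) = - 44010 \left(8 + 44 + 88 + 120\right) = \left(-44010\right) 260 = -11442600$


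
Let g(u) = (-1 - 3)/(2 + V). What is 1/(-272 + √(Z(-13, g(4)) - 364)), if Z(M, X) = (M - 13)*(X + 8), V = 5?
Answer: -476/130447 - 5*I*√273/260894 ≈ -0.003649 - 0.00031666*I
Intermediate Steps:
g(u) = -4/7 (g(u) = (-1 - 3)/(2 + 5) = -4/7)
Z(M, X) = (-13 + M)*(8 + X)
1/(-272 + √(Z(-13, g(4)) - 364)) = 1/(-272 + √((-104 - 13*(-4/7) + 8*(-13) - 13*(-4/7)) - 364)) = 1/(-272 + √((-104 + 52/7 - 104 + 52/7) - 364)) = 1/(-272 + √(-1352/7 - 364)) = 1/(-272 + √(-3900/7)) = 1/(-272 + 10*I*√273/7)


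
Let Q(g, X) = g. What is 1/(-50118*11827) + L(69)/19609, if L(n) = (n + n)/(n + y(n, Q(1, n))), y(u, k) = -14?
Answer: 81797812373/639273150773070 ≈ 0.00012795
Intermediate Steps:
L(n) = 2*n/(-14 + n) (L(n) = (n + n)/(n - 14) = (2*n)/(-14 + n) = 2*n/(-14 + n))
1/(-50118*11827) + L(69)/19609 = 1/(-50118*11827) + (2*69/(-14 + 69))/19609 = -1/50118*1/11827 + (2*69/55)*(1/19609) = -1/592745586 + (2*69*(1/55))*(1/19609) = -1/592745586 + (138/55)*(1/19609) = -1/592745586 + 138/1078495 = 81797812373/639273150773070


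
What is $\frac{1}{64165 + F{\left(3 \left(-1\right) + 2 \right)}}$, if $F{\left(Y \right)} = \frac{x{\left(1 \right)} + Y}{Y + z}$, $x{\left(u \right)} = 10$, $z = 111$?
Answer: $\frac{110}{7058159} \approx 1.5585 \cdot 10^{-5}$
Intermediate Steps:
$F{\left(Y \right)} = \frac{10 + Y}{111 + Y}$ ($F{\left(Y \right)} = \frac{10 + Y}{Y + 111} = \frac{10 + Y}{111 + Y}$)
$\frac{1}{64165 + F{\left(3 \left(-1\right) + 2 \right)}} = \frac{1}{64165 + \frac{10 + \left(3 \left(-1\right) + 2\right)}{111 + \left(3 \left(-1\right) + 2\right)}} = \frac{1}{64165 + \frac{10 + \left(-3 + 2\right)}{111 + \left(-3 + 2\right)}} = \frac{1}{64165 + \frac{10 - 1}{111 - 1}} = \frac{1}{64165 + \frac{1}{110} \cdot 9} = \frac{1}{64165 + \frac{9}{110}} = \frac{1}{\frac{7058159}{110}} = \frac{110}{7058159}$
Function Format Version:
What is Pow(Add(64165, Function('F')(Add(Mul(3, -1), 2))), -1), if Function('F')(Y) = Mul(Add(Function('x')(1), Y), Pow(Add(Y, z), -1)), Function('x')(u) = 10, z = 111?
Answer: Rational(110, 7058159) ≈ 1.5585e-5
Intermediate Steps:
Function('F')(Y) = Mul(Pow(Add(111, Y), -1), Add(10, Y)) (Function('F')(Y) = Mul(Add(10, Y), Pow(Add(Y, 111), -1)) = Mul(Add(10, Y), Pow(Add(111, Y), -1)) = Mul(Pow(Add(111, Y), -1), Add(10, Y)))
Pow(Add(64165, Function('F')(Add(Mul(3, -1), 2))), -1) = Pow(Add(64165, Mul(Pow(Add(111, Add(Mul(3, -1), 2)), -1), Add(10, Add(Mul(3, -1), 2)))), -1) = Pow(Add(64165, Mul(Pow(Add(111, Add(-3, 2)), -1), Add(10, Add(-3, 2)))), -1) = Pow(Add(64165, Mul(Pow(Add(111, -1), -1), Add(10, -1))), -1) = Pow(Add(64165, Mul(Pow(110, -1), 9)), -1) = Pow(Add(64165, Mul(Rational(1, 110), 9)), -1) = Pow(Add(64165, Rational(9, 110)), -1) = Pow(Rational(7058159, 110), -1) = Rational(110, 7058159)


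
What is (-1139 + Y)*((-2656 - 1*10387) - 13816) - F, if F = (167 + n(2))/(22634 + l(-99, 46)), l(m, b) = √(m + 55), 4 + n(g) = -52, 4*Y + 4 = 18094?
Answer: 3*(-60584951*√11 + 685639890504*I)/(2*(√11 - 11317*I)) ≈ -9.0877e+7 - 7.6294e-6*I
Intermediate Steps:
Y = 9045/2 (Y = -1 + (¼)*18094 = -1 + 9047/2 = 9045/2 ≈ 4522.5)
n(g) = -56 (n(g) = -4 - 52 = -56)
l(m, b) = √(55 + m)
F = 111/(22634 + 2*I*√11) (F = (167 - 56)/(22634 + √(55 - 99)) = 111/(22634 + √(-44)) = 111/(22634 + 2*I*√11) ≈ 0.0049041 - 1.4372e-6*I)
(-1139 + Y)*((-2656 - 1*10387) - 13816) - F = (-1139 + 9045/2)*((-2656 - 1*10387) - 13816) - (418729/85383000 - 37*I*√11/85383000) = 6767*((-2656 - 10387) - 13816)/2 + (-418729/85383000 + 37*I*√11/85383000) = 6767*(-13043 - 13816)/2 + (-418729/85383000 + 37*I*√11/85383000) = (6767/2)*(-26859) + (-418729/85383000 + 37*I*√11/85383000) = -181754853/2 + (-418729/85383000 + 37*I*√11/85383000) = -7759387307268229/85383000 + 37*I*√11/85383000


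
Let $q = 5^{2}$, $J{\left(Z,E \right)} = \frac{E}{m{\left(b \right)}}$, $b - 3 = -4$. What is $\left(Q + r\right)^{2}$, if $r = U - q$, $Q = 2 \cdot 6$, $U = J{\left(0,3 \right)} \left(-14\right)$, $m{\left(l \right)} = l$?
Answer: $841$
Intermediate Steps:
$b = -1$ ($b = 3 - 4 = -1$)
$J{\left(Z,E \right)} = - E$ ($J{\left(Z,E \right)} = \frac{E}{-1} = E \left(-1\right) = - E$)
$q = 25$
$U = 42$ ($U = \left(-1\right) 3 \left(-14\right) = \left(-3\right) \left(-14\right) = 42$)
$Q = 12$
$r = 17$ ($r = 42 - 25 = 17$)
$\left(Q + r\right)^{2} = \left(12 + 17\right)^{2} = 29^{2} = 841$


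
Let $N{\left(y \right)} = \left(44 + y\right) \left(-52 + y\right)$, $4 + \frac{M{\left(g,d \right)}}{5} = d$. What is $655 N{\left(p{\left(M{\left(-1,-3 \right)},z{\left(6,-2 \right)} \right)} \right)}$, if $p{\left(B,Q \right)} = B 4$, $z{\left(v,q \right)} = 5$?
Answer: $12072960$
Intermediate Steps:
$M{\left(g,d \right)} = -20 + 5 d$
$p{\left(B,Q \right)} = 4 B$
$N{\left(y \right)} = \left(-52 + y\right) \left(44 + y\right)$
$655 N{\left(p{\left(M{\left(-1,-3 \right)},z{\left(6,-2 \right)} \right)} \right)} = 655 \left(-2288 + \left(4 \left(-20 + 5 \left(-3\right)\right)\right)^{2} - 8 \cdot 4 \left(-20 + 5 \left(-3\right)\right)\right) = 655 \left(-2288 + \left(4 \left(-20 - 15\right)\right)^{2} - 8 \cdot 4 \left(-20 - 15\right)\right) = 655 \left(-2288 + \left(4 \left(-35\right)\right)^{2} - 8 \cdot 4 \left(-35\right)\right) = 655 \left(-2288 + \left(-140\right)^{2} - -1120\right) = 655 \left(-2288 + 19600 + 1120\right) = 655 \cdot 18432 = 12072960$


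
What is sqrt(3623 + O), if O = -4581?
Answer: I*sqrt(958) ≈ 30.952*I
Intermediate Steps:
sqrt(3623 + O) = sqrt(3623 - 4581) = sqrt(-958) = I*sqrt(958)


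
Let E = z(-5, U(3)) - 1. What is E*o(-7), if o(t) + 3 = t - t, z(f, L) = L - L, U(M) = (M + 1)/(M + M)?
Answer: 3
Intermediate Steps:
U(M) = (1 + M)/(2*M) (U(M) = (1 + M)/((2*M)) = (1 + M)*(1/(2*M)) = (1 + M)/(2*M))
z(f, L) = 0
o(t) = -3 (o(t) = -3 + (t - t) = -3 + 0 = -3)
E = -1 (E = 0 - 1 = -1)
E*o(-7) = -1*(-3) = 3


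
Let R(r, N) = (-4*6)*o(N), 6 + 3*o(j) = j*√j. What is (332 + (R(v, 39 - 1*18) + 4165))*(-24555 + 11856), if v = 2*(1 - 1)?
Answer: -57716955 + 2133432*√21 ≈ -4.7940e+7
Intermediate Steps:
v = 0 (v = 2*0 = 0)
o(j) = -2 + j^(3/2)/3 (o(j) = -2 + (j*√j)/3 = -2 + j^(3/2)/3)
R(r, N) = 48 - 8*N^(3/2) (R(r, N) = (-4*6)*(-2 + N^(3/2)/3) = -24*(-2 + N^(3/2)/3) = 48 - 8*N^(3/2))
(332 + (R(v, 39 - 1*18) + 4165))*(-24555 + 11856) = (332 + ((48 - 8*(39 - 1*18)^(3/2)) + 4165))*(-24555 + 11856) = (332 + ((48 - 8*(39 - 18)^(3/2)) + 4165))*(-12699) = (332 + ((48 - 168*√21) + 4165))*(-12699) = (332 + (4213 - 168*√21))*(-12699) = (4545 - 168*√21)*(-12699) = -57716955 + 2133432*√21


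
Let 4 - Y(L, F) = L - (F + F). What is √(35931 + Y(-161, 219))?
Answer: √36534 ≈ 191.14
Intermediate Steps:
Y(L, F) = 4 - L + 2*F (Y(L, F) = 4 - (L - (F + F)) = 4 - (L - 2*F) = 4 + (-L + 2*F) = 4 - L + 2*F)
√(35931 + Y(-161, 219)) = √(35931 + (4 - 1*(-161) + 2*219)) = √(35931 + (4 + 161 + 438)) = √(35931 + 603) = √36534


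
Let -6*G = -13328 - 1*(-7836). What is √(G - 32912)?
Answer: I*√287970/3 ≈ 178.88*I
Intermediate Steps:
G = 2746/3 (G = -(-13328 - 1*(-7836))/6 = -(-13328 + 7836)/6 = -⅙*(-5492) = 2746/3 ≈ 915.33)
√(G - 32912) = √(2746/3 - 32912) = √(-95990/3) = I*√287970/3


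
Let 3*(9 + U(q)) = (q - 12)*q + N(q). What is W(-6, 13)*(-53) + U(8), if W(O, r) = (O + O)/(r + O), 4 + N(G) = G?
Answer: 1523/21 ≈ 72.524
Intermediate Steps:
N(G) = -4 + G
W(O, r) = 2*O/(O + r) (W(O, r) = (2*O)/(O + r) = 2*O/(O + r))
U(q) = -31/3 + q/3 + q*(-12 + q)/3 (U(q) = -9 + ((q - 12)*q + (-4 + q))/3 = -9 + ((-12 + q)*q + (-4 + q))/3 = -9 + (q*(-12 + q) + (-4 + q))/3 = -9 + (-4 + q + q*(-12 + q))/3 = -9 + (-4/3 + q/3 + q*(-12 + q)/3) = -31/3 + q/3 + q*(-12 + q)/3)
W(-6, 13)*(-53) + U(8) = (2*(-6)/(-6 + 13))*(-53) + (-31/3 - 11/3*8 + (⅓)*8²) = (2*(-6)/7)*(-53) + (-31/3 - 88/3 + (⅓)*64) = (2*(-6)*(⅐))*(-53) + (-31/3 - 88/3 + 64/3) = -12/7*(-53) - 55/3 = 636/7 - 55/3 = 1523/21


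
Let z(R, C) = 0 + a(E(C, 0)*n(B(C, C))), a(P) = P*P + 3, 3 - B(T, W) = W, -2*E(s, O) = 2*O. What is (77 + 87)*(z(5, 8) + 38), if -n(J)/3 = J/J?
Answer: 6724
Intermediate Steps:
E(s, O) = -O
B(T, W) = 3 - W
n(J) = -3 (n(J) = -3*J/J = -3*1 = -3)
a(P) = 3 + P² (a(P) = P² + 3 = 3 + P²)
z(R, C) = 3 (z(R, C) = 0 + (3 + (-1*0*(-3))²) = 0 + (3 + (0*(-3))²) = 0 + (3 + 0²) = 0 + (3 + 0) = 0 + 3 = 3)
(77 + 87)*(z(5, 8) + 38) = (77 + 87)*(3 + 38) = 164*41 = 6724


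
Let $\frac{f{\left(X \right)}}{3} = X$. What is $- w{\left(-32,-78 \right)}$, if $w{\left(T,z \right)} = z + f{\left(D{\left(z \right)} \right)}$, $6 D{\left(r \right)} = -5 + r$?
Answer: $\frac{239}{2} \approx 119.5$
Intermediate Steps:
$D{\left(r \right)} = - \frac{5}{6} + \frac{r}{6}$ ($D{\left(r \right)} = \frac{-5 + r}{6} = - \frac{5}{6} + \frac{r}{6}$)
$f{\left(X \right)} = 3 X$
$w{\left(T,z \right)} = - \frac{5}{2} + \frac{3 z}{2}$ ($w{\left(T,z \right)} = z + 3 \left(- \frac{5}{6} + \frac{z}{6}\right) = z + \left(- \frac{5}{2} + \frac{z}{2}\right) = - \frac{5}{2} + \frac{3 z}{2}$)
$- w{\left(-32,-78 \right)} = - (- \frac{5}{2} + \frac{3}{2} \left(-78\right)) = - (- \frac{5}{2} - 117) = \left(-1\right) \left(- \frac{239}{2}\right) = \frac{239}{2}$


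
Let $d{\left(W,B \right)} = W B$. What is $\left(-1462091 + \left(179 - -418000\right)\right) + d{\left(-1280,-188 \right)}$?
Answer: $-803272$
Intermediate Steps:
$d{\left(W,B \right)} = B W$
$\left(-1462091 + \left(179 - -418000\right)\right) + d{\left(-1280,-188 \right)} = \left(-1462091 + \left(179 - -418000\right)\right) - -240640 = \left(-1462091 + \left(179 + 418000\right)\right) + 240640 = \left(-1462091 + 418179\right) + 240640 = -1043912 + 240640 = -803272$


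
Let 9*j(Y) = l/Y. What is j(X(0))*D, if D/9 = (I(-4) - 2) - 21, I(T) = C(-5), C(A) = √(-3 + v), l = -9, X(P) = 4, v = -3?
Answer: 207/4 - 9*I*√6/4 ≈ 51.75 - 5.5114*I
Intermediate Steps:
C(A) = I*√6 (C(A) = √(-3 - 3) = √(-6) = I*√6)
I(T) = I*√6
j(Y) = -1/Y (j(Y) = (-9/Y)/9 = -1/Y)
D = -207 + 9*I*√6 (D = 9*((I*√6 - 2) - 21) = 9*((-2 + I*√6) - 21) = 9*(-23 + I*√6) = -207 + 9*I*√6 ≈ -207.0 + 22.045*I)
j(X(0))*D = (-1/4)*(-207 + 9*I*√6) = (-1*¼)*(-207 + 9*I*√6) = -(-207 + 9*I*√6)/4 = 207/4 - 9*I*√6/4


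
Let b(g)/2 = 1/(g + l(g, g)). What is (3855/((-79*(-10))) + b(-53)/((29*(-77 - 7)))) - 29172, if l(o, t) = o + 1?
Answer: -147342228823/5051655 ≈ -29167.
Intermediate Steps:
l(o, t) = 1 + o
b(g) = 2/(1 + 2*g) (b(g) = 2/(g + (1 + g)) = 2/(1 + 2*g))
(3855/((-79*(-10))) + b(-53)/((29*(-77 - 7)))) - 29172 = (3855/((-79*(-10))) + (2/(1 + 2*(-53)))/((29*(-77 - 7)))) - 29172 = (3855/790 + (2/(1 - 106))/((29*(-84)))) - 29172 = (3855*(1/790) + (2/(-105))/(-2436)) - 29172 = (771/158 + (2*(-1/105))*(-1/2436)) - 29172 = (771/158 - 2/105*(-1/2436)) - 29172 = (771/158 + 1/127890) - 29172 = 24650837/5051655 - 29172 = -147342228823/5051655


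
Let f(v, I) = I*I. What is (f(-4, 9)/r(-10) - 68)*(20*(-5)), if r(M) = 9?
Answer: 5900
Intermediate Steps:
f(v, I) = I²
(f(-4, 9)/r(-10) - 68)*(20*(-5)) = (9²/9 - 68)*(20*(-5)) = (81*(⅑) - 68)*(-100) = (9 - 68)*(-100) = -59*(-100) = 5900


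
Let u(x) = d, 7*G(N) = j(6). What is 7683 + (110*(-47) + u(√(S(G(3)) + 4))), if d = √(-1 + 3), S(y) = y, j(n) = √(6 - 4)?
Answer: 2513 + √2 ≈ 2514.4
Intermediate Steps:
j(n) = √2
G(N) = √2/7
d = √2 ≈ 1.4142
u(x) = √2
7683 + (110*(-47) + u(√(S(G(3)) + 4))) = 7683 + (110*(-47) + √2) = 7683 + (-5170 + √2) = 2513 + √2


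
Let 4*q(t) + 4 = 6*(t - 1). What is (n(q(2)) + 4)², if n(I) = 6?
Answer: 100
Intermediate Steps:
q(t) = -5/2 + 3*t/2 (q(t) = -1 + (6*(t - 1))/4 = -1 + (6*(-1 + t))/4 = -1 + (-6 + 6*t)/4 = -1 + (-3/2 + 3*t/2) = -5/2 + 3*t/2)
(n(q(2)) + 4)² = (6 + 4)² = 10² = 100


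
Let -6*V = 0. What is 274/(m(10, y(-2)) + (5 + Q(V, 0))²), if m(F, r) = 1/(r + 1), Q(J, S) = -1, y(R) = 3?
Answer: 1096/65 ≈ 16.862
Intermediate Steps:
V = 0 (V = -⅙*0 = 0)
m(F, r) = 1/(1 + r)
274/(m(10, y(-2)) + (5 + Q(V, 0))²) = 274/(1/(1 + 3) + (5 - 1)²) = 274/(1/4 + 4²) = 274/(¼ + 16) = 274/(65/4) = (4/65)*274 = 1096/65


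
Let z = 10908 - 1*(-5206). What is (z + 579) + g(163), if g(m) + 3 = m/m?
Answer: 16691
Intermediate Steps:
g(m) = -2 (g(m) = -3 + m/m = -3 + 1 = -2)
z = 16114 (z = 10908 + 5206 = 16114)
(z + 579) + g(163) = (16114 + 579) - 2 = 16693 - 2 = 16691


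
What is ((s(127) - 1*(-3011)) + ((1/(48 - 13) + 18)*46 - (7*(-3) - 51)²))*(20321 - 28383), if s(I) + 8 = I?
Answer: 345569568/35 ≈ 9.8734e+6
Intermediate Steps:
s(I) = -8 + I
((s(127) - 1*(-3011)) + ((1/(48 - 13) + 18)*46 - (7*(-3) - 51)²))*(20321 - 28383) = (((-8 + 127) - 1*(-3011)) + ((1/(48 - 13) + 18)*46 - (7*(-3) - 51)²))*(20321 - 28383) = ((119 + 3011) + ((1/35 + 18)*46 - (-21 - 51)²))*(-8062) = (3130 + ((1/35 + 18)*46 - 1*(-72)²))*(-8062) = (3130 + ((631/35)*46 - 1*5184))*(-8062) = (3130 + (29026/35 - 5184))*(-8062) = (3130 - 152414/35)*(-8062) = -42864/35*(-8062) = 345569568/35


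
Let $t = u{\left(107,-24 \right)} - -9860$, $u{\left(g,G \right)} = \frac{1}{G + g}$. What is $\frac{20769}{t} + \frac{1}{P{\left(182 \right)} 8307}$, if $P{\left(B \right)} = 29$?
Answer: $\frac{415275914162}{197150438043} \approx 2.1064$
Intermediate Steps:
$t = \frac{818381}{83}$ ($t = \frac{1}{-24 + 107} - -9860 = \frac{1}{83} + 9860 = \frac{818381}{83} \approx 9860.0$)
$\frac{20769}{t} + \frac{1}{P{\left(182 \right)} 8307} = \frac{20769}{\frac{818381}{83}} + \frac{1}{29 \cdot 8307} = 20769 \cdot \frac{83}{818381} + \frac{1}{29} \cdot \frac{1}{8307} = \frac{1723827}{818381} + \frac{1}{240903} = \frac{415275914162}{197150438043}$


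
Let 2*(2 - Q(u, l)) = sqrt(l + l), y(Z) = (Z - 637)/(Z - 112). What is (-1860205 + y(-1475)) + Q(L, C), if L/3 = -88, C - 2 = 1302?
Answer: -984046683/529 - 2*sqrt(163) ≈ -1.8602e+6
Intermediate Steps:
y(Z) = (-637 + Z)/(-112 + Z)
C = 1304 (C = 2 + 1302 = 1304)
L = -264 (L = 3*(-88) = -264)
Q(u, l) = 2 - sqrt(2)*sqrt(l)/2 (Q(u, l) = 2 - sqrt(l + l)/2 = 2 - sqrt(2)*sqrt(l)/2)
(-1860205 + y(-1475)) + Q(L, C) = (-1860205 + (-637 - 1475)/(-112 - 1475)) + (2 - sqrt(2)*sqrt(1304)/2) = (-1860205 - 2112/(-1587)) + (2 - sqrt(2)*2*sqrt(326)/2) = (-1860205 - 1/1587*(-2112)) + (2 - 2*sqrt(163)) = (-1860205 + 704/529) + (2 - 2*sqrt(163)) = -984047741/529 + (2 - 2*sqrt(163)) = -984046683/529 - 2*sqrt(163)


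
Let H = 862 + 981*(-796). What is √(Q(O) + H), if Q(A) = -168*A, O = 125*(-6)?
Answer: I*√654014 ≈ 808.71*I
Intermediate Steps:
O = -750
H = -780014 (H = 862 - 780876 = -780014)
√(Q(O) + H) = √(-168*(-750) - 780014) = √(126000 - 780014) = √(-654014) = I*√654014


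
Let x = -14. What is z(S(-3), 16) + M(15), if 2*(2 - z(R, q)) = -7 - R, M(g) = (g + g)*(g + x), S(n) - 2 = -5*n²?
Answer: 14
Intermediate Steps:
S(n) = 2 - 5*n²
M(g) = 2*g*(-14 + g) (M(g) = (g + g)*(g - 14) = (2*g)*(-14 + g) = 2*g*(-14 + g))
z(R, q) = 11/2 + R/2 (z(R, q) = 2 - (-7 - R)/2 = 2 + (7/2 + R/2) = 11/2 + R/2)
z(S(-3), 16) + M(15) = (11/2 + (2 - 5*(-3)²)/2) + 2*15*(-14 + 15) = (11/2 + (2 - 5*9)/2) + 2*15*1 = (11/2 + (2 - 45)/2) + 30 = (11/2 + (½)*(-43)) + 30 = (11/2 - 43/2) + 30 = -16 + 30 = 14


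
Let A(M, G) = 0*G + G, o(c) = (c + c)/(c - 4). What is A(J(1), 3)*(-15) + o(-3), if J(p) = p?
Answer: -309/7 ≈ -44.143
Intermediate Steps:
o(c) = 2*c/(-4 + c) (o(c) = (2*c)/(-4 + c) = 2*c/(-4 + c))
A(M, G) = G (A(M, G) = 0 + G = G)
A(J(1), 3)*(-15) + o(-3) = 3*(-15) + 2*(-3)/(-4 - 3) = -45 + 2*(-3)/(-7) = -45 + 2*(-3)*(-⅐) = -45 + 6/7 = -309/7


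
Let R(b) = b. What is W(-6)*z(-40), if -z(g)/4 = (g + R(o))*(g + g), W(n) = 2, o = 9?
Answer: -19840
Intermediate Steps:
z(g) = -8*g*(9 + g) (z(g) = -4*(g + 9)*(g + g) = -4*(9 + g)*2*g = -8*g*(9 + g))
W(-6)*z(-40) = 2*(-8*(-40)*(9 - 40)) = 2*(-8*(-40)*(-31)) = 2*(-9920) = -19840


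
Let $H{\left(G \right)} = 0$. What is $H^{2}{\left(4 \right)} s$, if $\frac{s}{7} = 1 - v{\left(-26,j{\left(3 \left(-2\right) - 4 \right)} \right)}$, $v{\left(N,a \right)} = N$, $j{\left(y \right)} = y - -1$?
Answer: $0$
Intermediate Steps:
$j{\left(y \right)} = 1 + y$ ($j{\left(y \right)} = y + 1 = 1 + y$)
$s = 189$ ($s = 7 \left(1 - -26\right) = 7 \left(1 + 26\right) = 7 \cdot 27 = 189$)
$H^{2}{\left(4 \right)} s = 0^{2} \cdot 189 = 0 \cdot 189 = 0$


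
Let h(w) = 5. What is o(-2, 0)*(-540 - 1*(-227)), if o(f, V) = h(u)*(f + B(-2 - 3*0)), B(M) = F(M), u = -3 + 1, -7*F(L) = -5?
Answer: 14085/7 ≈ 2012.1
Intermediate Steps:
F(L) = 5/7 (F(L) = -1/7*(-5) = 5/7)
u = -2
B(M) = 5/7
o(f, V) = 25/7 + 5*f (o(f, V) = 5*(f + 5/7) = 5*(5/7 + f) = 25/7 + 5*f)
o(-2, 0)*(-540 - 1*(-227)) = (25/7 + 5*(-2))*(-540 - 1*(-227)) = (25/7 - 10)*(-540 + 227) = -45/7*(-313) = 14085/7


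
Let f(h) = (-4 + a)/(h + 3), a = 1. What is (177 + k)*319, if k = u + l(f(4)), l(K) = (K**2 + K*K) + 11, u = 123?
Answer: 4866983/49 ≈ 99326.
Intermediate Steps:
f(h) = -3/(3 + h) (f(h) = (-4 + 1)/(h + 3) = -3/(3 + h))
l(K) = 11 + 2*K**2 (l(K) = (K**2 + K**2) + 11 = 2*K**2 + 11 = 11 + 2*K**2)
k = 6584/49 (k = 123 + (11 + 2*(-3/(3 + 4))**2) = 123 + (11 + 2*(-3/7)**2) = 123 + (11 + 2*(9/49)) = 123 + (11 + 18/49) = 123 + 557/49 = 6584/49 ≈ 134.37)
(177 + k)*319 = (177 + 6584/49)*319 = (15257/49)*319 = 4866983/49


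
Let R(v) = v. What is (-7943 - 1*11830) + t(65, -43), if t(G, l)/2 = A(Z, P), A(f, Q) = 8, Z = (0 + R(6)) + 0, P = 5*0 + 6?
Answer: -19757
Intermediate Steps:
P = 6 (P = 0 + 6 = 6)
Z = 6 (Z = (0 + 6) + 0 = 6 + 0 = 6)
t(G, l) = 16 (t(G, l) = 2*8 = 16)
(-7943 - 1*11830) + t(65, -43) = (-7943 - 1*11830) + 16 = (-7943 - 11830) + 16 = -19773 + 16 = -19757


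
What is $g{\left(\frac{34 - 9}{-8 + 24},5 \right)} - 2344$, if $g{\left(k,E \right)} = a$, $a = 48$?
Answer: $-2296$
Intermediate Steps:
$g{\left(k,E \right)} = 48$
$g{\left(\frac{34 - 9}{-8 + 24},5 \right)} - 2344 = 48 - 2344 = -2296$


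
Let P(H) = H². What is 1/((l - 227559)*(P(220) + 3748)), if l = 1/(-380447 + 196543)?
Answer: -45976/545585547763469 ≈ -8.4269e-11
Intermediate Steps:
l = -1/183904 (l = 1/(-183904) = -1/183904 ≈ -5.4376e-6)
1/((l - 227559)*(P(220) + 3748)) = 1/((-1/183904 - 227559)*(220² + 3748)) = 1/(-41849010337*(48400 + 3748)/183904) = 1/(-41849010337/183904*52148) = 1/(-545585547763469/45976) = -45976/545585547763469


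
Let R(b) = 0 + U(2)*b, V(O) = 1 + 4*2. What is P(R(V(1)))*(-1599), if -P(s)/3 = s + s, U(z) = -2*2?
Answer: -345384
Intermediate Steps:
V(O) = 9 (V(O) = 1 + 8 = 9)
U(z) = -4
R(b) = -4*b (R(b) = 0 - 4*b = -4*b)
P(s) = -6*s (P(s) = -3*(s + s) = -6*s)
P(R(V(1)))*(-1599) = -(-24)*9*(-1599) = -6*(-36)*(-1599) = 216*(-1599) = -345384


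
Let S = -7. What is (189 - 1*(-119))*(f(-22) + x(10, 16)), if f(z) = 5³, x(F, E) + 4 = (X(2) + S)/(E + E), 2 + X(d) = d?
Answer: 297605/8 ≈ 37201.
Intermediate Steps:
X(d) = -2 + d
x(F, E) = -4 - 7/(2*E) (x(F, E) = -4 + ((-2 + 2) - 7)/(E + E) = -4 + (0 - 7)/((2*E)) = -4 - 7/(2*E))
f(z) = 125
(189 - 1*(-119))*(f(-22) + x(10, 16)) = (189 - 1*(-119))*(125 + (-4 - 7/2/16)) = (189 + 119)*(125 + (-4 - 7/2*1/16)) = 308*(125 + (-4 - 7/32)) = 308*(125 - 135/32) = 308*(3865/32) = 297605/8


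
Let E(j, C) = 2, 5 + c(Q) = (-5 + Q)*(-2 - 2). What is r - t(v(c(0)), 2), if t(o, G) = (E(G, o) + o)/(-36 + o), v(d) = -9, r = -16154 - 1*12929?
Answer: -1308742/45 ≈ -29083.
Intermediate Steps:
c(Q) = 15 - 4*Q (c(Q) = -5 + (-5 + Q)*(-2 - 2) = -5 + (-5 + Q)*(-4) = -5 + (20 - 4*Q) = 15 - 4*Q)
r = -29083 (r = -16154 - 12929 = -29083)
t(o, G) = (2 + o)/(-36 + o)
r - t(v(c(0)), 2) = -29083 - (2 - 9)/(-36 - 9) = -29083 - (-7)/(-45) = -29083 - (-1)*(-7)/45 = -29083 - 1*7/45 = -29083 - 7/45 = -1308742/45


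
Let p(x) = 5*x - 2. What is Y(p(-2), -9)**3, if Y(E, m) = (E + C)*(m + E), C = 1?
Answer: 12326391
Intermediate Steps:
p(x) = -2 + 5*x
Y(E, m) = (1 + E)*(E + m) (Y(E, m) = (E + 1)*(m + E) = (1 + E)*(E + m))
Y(p(-2), -9)**3 = ((-2 + 5*(-2)) - 9 + (-2 + 5*(-2))**2 + (-2 + 5*(-2))*(-9))**3 = ((-2 - 10) - 9 + (-2 - 10)**2 + (-2 - 10)*(-9))**3 = (-12 - 9 + (-12)**2 - 12*(-9))**3 = (-12 - 9 + 144 + 108)**3 = 231**3 = 12326391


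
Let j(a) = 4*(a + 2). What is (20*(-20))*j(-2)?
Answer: 0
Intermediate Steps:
j(a) = 8 + 4*a (j(a) = 4*(2 + a) = 8 + 4*a)
(20*(-20))*j(-2) = (20*(-20))*(8 + 4*(-2)) = -400*(8 - 8) = -400*0 = 0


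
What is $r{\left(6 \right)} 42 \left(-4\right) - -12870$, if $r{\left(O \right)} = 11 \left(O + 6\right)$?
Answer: $-9306$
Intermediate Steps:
$r{\left(O \right)} = 66 + 11 O$ ($r{\left(O \right)} = 11 \left(6 + O\right) = 66 + 11 O$)
$r{\left(6 \right)} 42 \left(-4\right) - -12870 = \left(66 + 11 \cdot 6\right) 42 \left(-4\right) - -12870 = \left(66 + 66\right) \left(-168\right) + 12870 = 132 \left(-168\right) + 12870 = -22176 + 12870 = -9306$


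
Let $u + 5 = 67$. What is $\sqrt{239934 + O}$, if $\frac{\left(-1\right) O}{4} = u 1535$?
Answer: $i \sqrt{140746} \approx 375.16 i$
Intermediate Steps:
$u = 62$ ($u = -5 + 67 = 62$)
$O = -380680$ ($O = - 4 \cdot 62 \cdot 1535 = \left(-4\right) 95170 = -380680$)
$\sqrt{239934 + O} = \sqrt{239934 - 380680} = \sqrt{-140746} = i \sqrt{140746}$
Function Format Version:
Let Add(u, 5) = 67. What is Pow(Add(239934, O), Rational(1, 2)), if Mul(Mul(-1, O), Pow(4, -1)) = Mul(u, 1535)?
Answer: Mul(I, Pow(140746, Rational(1, 2))) ≈ Mul(375.16, I)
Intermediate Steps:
u = 62 (u = Add(-5, 67) = 62)
O = -380680 (O = Mul(-4, Mul(62, 1535)) = Mul(-4, 95170) = -380680)
Pow(Add(239934, O), Rational(1, 2)) = Pow(Add(239934, -380680), Rational(1, 2)) = Pow(-140746, Rational(1, 2)) = Mul(I, Pow(140746, Rational(1, 2)))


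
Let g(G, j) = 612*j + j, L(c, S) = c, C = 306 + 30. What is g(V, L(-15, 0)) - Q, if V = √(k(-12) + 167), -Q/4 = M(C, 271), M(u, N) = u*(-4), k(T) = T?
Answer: -14571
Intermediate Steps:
C = 336
M(u, N) = -4*u
Q = 5376 (Q = -(-16)*336 = -4*(-1344) = 5376)
V = √155 (V = √(-12 + 167) = √155 ≈ 12.450)
g(G, j) = 613*j
g(V, L(-15, 0)) - Q = 613*(-15) - 1*5376 = -9195 - 5376 = -14571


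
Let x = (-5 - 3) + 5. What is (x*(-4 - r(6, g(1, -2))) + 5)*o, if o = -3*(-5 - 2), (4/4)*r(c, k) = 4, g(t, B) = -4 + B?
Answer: 609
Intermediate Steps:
r(c, k) = 4
x = -3 (x = -8 + 5 = -3)
o = 21 (o = -3*(-7) = 21)
(x*(-4 - r(6, g(1, -2))) + 5)*o = (-3*(-4 - 1*4) + 5)*21 = (-3*(-4 - 4) + 5)*21 = (-3*(-8) + 5)*21 = (24 + 5)*21 = 29*21 = 609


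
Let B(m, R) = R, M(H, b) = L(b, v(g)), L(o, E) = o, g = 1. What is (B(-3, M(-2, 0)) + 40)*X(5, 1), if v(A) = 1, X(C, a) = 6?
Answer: 240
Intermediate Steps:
M(H, b) = b
(B(-3, M(-2, 0)) + 40)*X(5, 1) = (0 + 40)*6 = 40*6 = 240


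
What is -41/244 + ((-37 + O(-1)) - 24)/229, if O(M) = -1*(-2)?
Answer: -23785/55876 ≈ -0.42567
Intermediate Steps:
O(M) = 2
-41/244 + ((-37 + O(-1)) - 24)/229 = -41/244 + ((-37 + 2) - 24)/229 = -41*1/244 + (-35 - 24)*(1/229) = -41/244 - 59*1/229 = -41/244 - 59/229 = -23785/55876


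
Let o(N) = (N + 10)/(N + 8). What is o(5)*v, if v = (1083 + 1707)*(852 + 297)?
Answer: 48085650/13 ≈ 3.6989e+6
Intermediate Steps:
v = 3205710 (v = 2790*1149 = 3205710)
o(N) = (10 + N)/(8 + N)
o(5)*v = ((10 + 5)/(8 + 5))*3205710 = (15/13)*3205710 = 48085650/13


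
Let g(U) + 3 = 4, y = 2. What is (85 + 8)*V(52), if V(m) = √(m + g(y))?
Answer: 93*√53 ≈ 677.05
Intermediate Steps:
g(U) = 1 (g(U) = -3 + 4 = 1)
V(m) = √(1 + m) (V(m) = √(m + 1) = √(1 + m))
(85 + 8)*V(52) = (85 + 8)*√(1 + 52) = 93*√53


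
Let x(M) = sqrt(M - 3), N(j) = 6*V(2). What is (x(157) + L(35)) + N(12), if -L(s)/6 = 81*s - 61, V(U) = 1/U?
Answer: -16641 + sqrt(154) ≈ -16629.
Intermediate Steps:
L(s) = 366 - 486*s (L(s) = -6*(81*s - 61) = -6*(-61 + 81*s) = 366 - 486*s)
N(j) = 3 (N(j) = 6/2 = 6*(1/2) = 3)
x(M) = sqrt(-3 + M)
(x(157) + L(35)) + N(12) = (sqrt(-3 + 157) + (366 - 486*35)) + 3 = (sqrt(154) + (366 - 17010)) + 3 = (sqrt(154) - 16644) + 3 = (-16644 + sqrt(154)) + 3 = -16641 + sqrt(154)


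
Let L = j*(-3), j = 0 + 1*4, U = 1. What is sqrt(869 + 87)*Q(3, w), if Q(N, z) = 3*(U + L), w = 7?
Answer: -66*sqrt(239) ≈ -1020.3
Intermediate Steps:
j = 4 (j = 0 + 4 = 4)
L = -12 (L = 4*(-3) = -12)
Q(N, z) = -33 (Q(N, z) = 3*(1 - 12) = 3*(-11) = -33)
sqrt(869 + 87)*Q(3, w) = sqrt(869 + 87)*(-33) = sqrt(956)*(-33) = (2*sqrt(239))*(-33) = -66*sqrt(239)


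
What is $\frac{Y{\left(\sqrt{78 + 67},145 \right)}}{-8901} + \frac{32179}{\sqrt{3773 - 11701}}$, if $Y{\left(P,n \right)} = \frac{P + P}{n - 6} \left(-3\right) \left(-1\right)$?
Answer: $- \frac{2 \sqrt{145}}{412413} - \frac{32179 i \sqrt{1982}}{3964} \approx -5.8396 \cdot 10^{-5} - 361.4 i$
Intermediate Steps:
$Y{\left(P,n \right)} = \frac{6 P}{-6 + n}$ ($Y{\left(P,n \right)} = \frac{2 P}{-6 + n} \left(-3\right) \left(-1\right) = - \frac{6 P}{-6 + n} \left(-1\right) = \frac{6 P}{-6 + n}$)
$\frac{Y{\left(\sqrt{78 + 67},145 \right)}}{-8901} + \frac{32179}{\sqrt{3773 - 11701}} = \frac{6 \sqrt{78 + 67} \frac{1}{-6 + 145}}{-8901} + \frac{32179}{\sqrt{3773 - 11701}} = \frac{6 \sqrt{145}}{139} \left(- \frac{1}{8901}\right) + \frac{32179}{\sqrt{-7928}} = 6 \sqrt{145} \cdot \frac{1}{139} \left(- \frac{1}{8901}\right) + \frac{32179}{2 i \sqrt{1982}} = \frac{6 \sqrt{145}}{139} \left(- \frac{1}{8901}\right) + 32179 \left(- \frac{i \sqrt{1982}}{3964}\right) = - \frac{2 \sqrt{145}}{412413} - \frac{32179 i \sqrt{1982}}{3964}$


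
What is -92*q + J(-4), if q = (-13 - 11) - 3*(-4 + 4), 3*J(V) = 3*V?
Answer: 2204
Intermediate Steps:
J(V) = V (J(V) = (3*V)/3 = V)
q = -24 (q = -24 - 3*0 = -24 + 0 = -24)
-92*q + J(-4) = -92*(-24) - 4 = 2208 - 4 = 2204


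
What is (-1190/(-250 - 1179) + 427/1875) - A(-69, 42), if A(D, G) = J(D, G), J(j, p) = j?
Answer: 187718308/2679375 ≈ 70.060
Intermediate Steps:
A(D, G) = D
(-1190/(-250 - 1179) + 427/1875) - A(-69, 42) = (-1190/(-250 - 1179) + 427/1875) - 1*(-69) = (-1190/(-1429) + 427*(1/1875)) + 69 = (-1190*(-1/1429) + 427/1875) + 69 = (1190/1429 + 427/1875) + 69 = 2841433/2679375 + 69 = 187718308/2679375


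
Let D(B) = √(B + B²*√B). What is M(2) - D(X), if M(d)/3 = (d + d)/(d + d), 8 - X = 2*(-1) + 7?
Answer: 3 - √(3 + 9*√3) ≈ -1.3114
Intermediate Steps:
X = 3 (X = 8 - (2*(-1) + 7) = 8 - (-2 + 7) = 8 - 1*5 = 8 - 5 = 3)
M(d) = 3 (M(d) = 3*((d + d)/(d + d)) = 3*((2*d)/((2*d))) = 3*((2*d)*(1/(2*d))) = 3*1 = 3)
D(B) = √(B + B^(5/2))
M(2) - D(X) = 3 - √(3 + 3^(5/2)) = 3 - √(3 + 9*√3)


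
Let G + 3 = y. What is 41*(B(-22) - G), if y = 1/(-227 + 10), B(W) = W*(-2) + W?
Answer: 222466/217 ≈ 1025.2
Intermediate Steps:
B(W) = -W (B(W) = -2*W + W = -W)
y = -1/217 (y = 1/(-217) = -1/217 ≈ -0.0046083)
G = -652/217 (G = -3 - 1/217 = -652/217 ≈ -3.0046)
41*(B(-22) - G) = 41*(-1*(-22) - 1*(-652/217)) = 41*(22 + 652/217) = 41*(5426/217) = 222466/217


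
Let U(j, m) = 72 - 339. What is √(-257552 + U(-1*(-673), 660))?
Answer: I*√257819 ≈ 507.76*I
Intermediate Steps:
U(j, m) = -267
√(-257552 + U(-1*(-673), 660)) = √(-257552 - 267) = √(-257819) = I*√257819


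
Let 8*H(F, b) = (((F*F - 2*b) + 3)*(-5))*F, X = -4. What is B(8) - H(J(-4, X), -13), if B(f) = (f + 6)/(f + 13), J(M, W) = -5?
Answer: -2017/12 ≈ -168.08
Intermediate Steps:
H(F, b) = F*(-15 - 5*F² + 10*b)/8 (H(F, b) = ((((F*F - 2*b) + 3)*(-5))*F)/8 = ((((F² - 2*b) + 3)*(-5))*F)/8 = (((3 + F² - 2*b)*(-5))*F)/8 = ((-15 - 5*F² + 10*b)*F)/8 = (F*(-15 - 5*F² + 10*b))/8 = F*(-15 - 5*F² + 10*b)/8)
B(f) = (6 + f)/(13 + f)
B(8) - H(J(-4, X), -13) = (6 + 8)/(13 + 8) - 5*(-5)*(-3 - 1*(-5)² + 2*(-13))/8 = 14/21 - 5*(-5)*(-3 - 1*25 - 26)/8 = (1/21)*14 - 5*(-5)*(-3 - 25 - 26)/8 = ⅔ - 5*(-5)*(-54)/8 = ⅔ - 1*675/4 = ⅔ - 675/4 = -2017/12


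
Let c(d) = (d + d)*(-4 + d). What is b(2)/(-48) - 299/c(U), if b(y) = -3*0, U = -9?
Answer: -23/18 ≈ -1.2778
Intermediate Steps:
b(y) = 0
c(d) = 2*d*(-4 + d) (c(d) = (2*d)*(-4 + d) = 2*d*(-4 + d))
b(2)/(-48) - 299/c(U) = 0/(-48) - 299*(-1/(18*(-4 - 9))) = 0*(-1/48) - 299/(2*(-9)*(-13)) = 0 - 299/234 = 0 - 299*1/234 = 0 - 23/18 = -23/18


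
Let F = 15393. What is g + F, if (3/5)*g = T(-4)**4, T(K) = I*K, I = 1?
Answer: 47459/3 ≈ 15820.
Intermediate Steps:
T(K) = K (T(K) = 1*K = K)
g = 1280/3 (g = (5/3)*(-4)**4 = (5/3)*256 = 1280/3 ≈ 426.67)
g + F = 1280/3 + 15393 = 47459/3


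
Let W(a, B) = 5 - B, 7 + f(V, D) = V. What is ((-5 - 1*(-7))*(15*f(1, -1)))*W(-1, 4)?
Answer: -180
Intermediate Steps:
f(V, D) = -7 + V
((-5 - 1*(-7))*(15*f(1, -1)))*W(-1, 4) = ((-5 - 1*(-7))*(15*(-7 + 1)))*(5 - 1*4) = ((-5 + 7)*(15*(-6)))*(5 - 4) = (2*(-90))*1 = -180*1 = -180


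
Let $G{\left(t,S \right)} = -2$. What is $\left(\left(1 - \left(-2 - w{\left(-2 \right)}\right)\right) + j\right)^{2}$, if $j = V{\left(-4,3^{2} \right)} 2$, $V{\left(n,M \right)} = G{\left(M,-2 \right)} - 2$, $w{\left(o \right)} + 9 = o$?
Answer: $256$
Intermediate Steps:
$w{\left(o \right)} = -9 + o$
$V{\left(n,M \right)} = -4$ ($V{\left(n,M \right)} = -2 - 2 = -4$)
$j = -8$ ($j = \left(-4\right) 2 = -8$)
$\left(\left(1 - \left(-2 - w{\left(-2 \right)}\right)\right) + j\right)^{2} = \left(\left(1 - \left(-2 - \left(-9 - 2\right)\right)\right) - 8\right)^{2} = \left(\left(1 - \left(-2 - -11\right)\right) - 8\right)^{2} = \left(\left(1 - \left(-2 + 11\right)\right) - 8\right)^{2} = \left(\left(1 - 9\right) - 8\right)^{2} = \left(-8 - 8\right)^{2} = \left(-16\right)^{2} = 256$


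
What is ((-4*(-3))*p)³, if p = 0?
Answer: 0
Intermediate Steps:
((-4*(-3))*p)³ = (-4*(-3)*0)³ = (12*0)³ = 0³ = 0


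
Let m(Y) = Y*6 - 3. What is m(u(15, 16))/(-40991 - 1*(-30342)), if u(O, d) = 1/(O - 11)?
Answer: 3/21298 ≈ 0.00014086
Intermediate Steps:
u(O, d) = 1/(-11 + O)
m(Y) = -3 + 6*Y (m(Y) = 6*Y - 3 = -3 + 6*Y)
m(u(15, 16))/(-40991 - 1*(-30342)) = (-3 + 6/(-11 + 15))/(-40991 - 1*(-30342)) = (-3 + 6/4)/(-40991 + 30342) = (-3 + 6*(¼))/(-10649) = (-3 + 3/2)*(-1/10649) = -3/2*(-1/10649) = 3/21298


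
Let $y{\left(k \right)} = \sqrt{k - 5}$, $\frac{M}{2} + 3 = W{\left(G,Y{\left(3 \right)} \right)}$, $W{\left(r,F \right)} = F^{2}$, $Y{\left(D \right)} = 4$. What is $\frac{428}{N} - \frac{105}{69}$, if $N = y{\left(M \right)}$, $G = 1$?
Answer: $- \frac{35}{23} + \frac{428 \sqrt{21}}{21} \approx 91.875$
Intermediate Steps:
$M = 26$ ($M = -6 + 2 \cdot 4^{2} = -6 + 2 \cdot 16 = -6 + 32 = 26$)
$y{\left(k \right)} = \sqrt{-5 + k}$
$N = \sqrt{21}$ ($N = \sqrt{-5 + 26} = \sqrt{21} \approx 4.5826$)
$\frac{428}{N} - \frac{105}{69} = \frac{428}{\sqrt{21}} - \frac{105}{69} = 428 \frac{\sqrt{21}}{21} - \frac{35}{23} = \frac{428 \sqrt{21}}{21} - \frac{35}{23} = - \frac{35}{23} + \frac{428 \sqrt{21}}{21}$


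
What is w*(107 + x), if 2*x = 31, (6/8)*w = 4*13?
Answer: 25480/3 ≈ 8493.3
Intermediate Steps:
w = 208/3 (w = 4*(4*13)/3 = (4/3)*52 = 208/3 ≈ 69.333)
x = 31/2 (x = (½)*31 = 31/2 ≈ 15.500)
w*(107 + x) = 208*(107 + 31/2)/3 = (208/3)*(245/2) = 25480/3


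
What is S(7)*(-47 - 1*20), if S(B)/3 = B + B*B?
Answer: -11256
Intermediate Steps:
S(B) = 3*B + 3*B² (S(B) = 3*(B + B*B) = 3*(B + B²) = 3*B + 3*B²)
S(7)*(-47 - 1*20) = (3*7*(1 + 7))*(-47 - 1*20) = (3*7*8)*(-47 - 20) = 168*(-67) = -11256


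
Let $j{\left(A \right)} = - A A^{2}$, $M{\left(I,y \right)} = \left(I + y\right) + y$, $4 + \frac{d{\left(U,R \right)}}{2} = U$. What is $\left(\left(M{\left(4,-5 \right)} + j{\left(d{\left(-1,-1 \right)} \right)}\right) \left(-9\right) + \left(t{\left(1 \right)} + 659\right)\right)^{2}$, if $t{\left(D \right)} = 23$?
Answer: $68293696$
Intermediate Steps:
$d{\left(U,R \right)} = -8 + 2 U$
$M{\left(I,y \right)} = I + 2 y$
$j{\left(A \right)} = - A^{3}$
$\left(\left(M{\left(4,-5 \right)} + j{\left(d{\left(-1,-1 \right)} \right)}\right) \left(-9\right) + \left(t{\left(1 \right)} + 659\right)\right)^{2} = \left(\left(\left(4 + 2 \left(-5\right)\right) - \left(-8 + 2 \left(-1\right)\right)^{3}\right) \left(-9\right) + \left(23 + 659\right)\right)^{2} = \left(\left(\left(4 - 10\right) - \left(-8 - 2\right)^{3}\right) \left(-9\right) + 682\right)^{2} = \left(\left(-6 - \left(-10\right)^{3}\right) \left(-9\right) + 682\right)^{2} = \left(\left(-6 - -1000\right) \left(-9\right) + 682\right)^{2} = \left(\left(-6 + 1000\right) \left(-9\right) + 682\right)^{2} = \left(994 \left(-9\right) + 682\right)^{2} = \left(-8946 + 682\right)^{2} = \left(-8264\right)^{2} = 68293696$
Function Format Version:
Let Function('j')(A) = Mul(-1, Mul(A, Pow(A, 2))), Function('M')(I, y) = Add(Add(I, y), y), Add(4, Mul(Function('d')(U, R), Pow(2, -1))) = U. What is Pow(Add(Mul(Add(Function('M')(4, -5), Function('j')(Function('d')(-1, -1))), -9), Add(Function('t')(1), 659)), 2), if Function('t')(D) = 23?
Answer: 68293696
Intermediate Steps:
Function('d')(U, R) = Add(-8, Mul(2, U))
Function('M')(I, y) = Add(I, Mul(2, y))
Function('j')(A) = Mul(-1, Pow(A, 3))
Pow(Add(Mul(Add(Function('M')(4, -5), Function('j')(Function('d')(-1, -1))), -9), Add(Function('t')(1), 659)), 2) = Pow(Add(Mul(Add(Add(4, Mul(2, -5)), Mul(-1, Pow(Add(-8, Mul(2, -1)), 3))), -9), Add(23, 659)), 2) = Pow(Add(Mul(Add(Add(4, -10), Mul(-1, Pow(Add(-8, -2), 3))), -9), 682), 2) = Pow(Add(Mul(Add(-6, Mul(-1, Pow(-10, 3))), -9), 682), 2) = Pow(Add(Mul(Add(-6, Mul(-1, -1000)), -9), 682), 2) = Pow(Add(Mul(Add(-6, 1000), -9), 682), 2) = Pow(Add(Mul(994, -9), 682), 2) = Pow(Add(-8946, 682), 2) = Pow(-8264, 2) = 68293696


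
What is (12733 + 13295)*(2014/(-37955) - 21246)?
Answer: -20988821574432/37955 ≈ -5.5299e+8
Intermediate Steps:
(12733 + 13295)*(2014/(-37955) - 21246) = 26028*(2014*(-1/37955) - 21246) = 26028*(-2014/37955 - 21246) = 26028*(-806393944/37955) = -20988821574432/37955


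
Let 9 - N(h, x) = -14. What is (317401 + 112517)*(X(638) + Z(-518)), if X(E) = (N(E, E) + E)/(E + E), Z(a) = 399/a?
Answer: -2559946731/23606 ≈ -1.0844e+5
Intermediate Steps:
N(h, x) = 23 (N(h, x) = 9 - 1*(-14) = 9 + 14 = 23)
X(E) = (23 + E)/(2*E) (X(E) = (23 + E)/(E + E) = (23 + E)/((2*E)) = (23 + E)*(1/(2*E)) = (23 + E)/(2*E))
(317401 + 112517)*(X(638) + Z(-518)) = (317401 + 112517)*((½)*(23 + 638)/638 + 399/(-518)) = 429918*((½)*(1/638)*661 + 399*(-1/518)) = 429918*(661/1276 - 57/74) = 429918*(-11909/47212) = -2559946731/23606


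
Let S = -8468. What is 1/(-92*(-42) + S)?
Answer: -1/4604 ≈ -0.00021720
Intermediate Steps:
1/(-92*(-42) + S) = 1/(-92*(-42) - 8468) = 1/(3864 - 8468) = 1/(-4604) = -1/4604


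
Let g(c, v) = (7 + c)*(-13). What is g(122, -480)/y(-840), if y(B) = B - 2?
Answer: 1677/842 ≈ 1.9917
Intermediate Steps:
g(c, v) = -91 - 13*c
y(B) = -2 + B
g(122, -480)/y(-840) = (-91 - 13*122)/(-2 - 840) = (-91 - 1586)/(-842) = -1677*(-1/842) = 1677/842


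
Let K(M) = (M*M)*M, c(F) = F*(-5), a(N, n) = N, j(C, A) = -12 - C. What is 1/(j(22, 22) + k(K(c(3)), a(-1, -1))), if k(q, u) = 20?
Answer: -1/14 ≈ -0.071429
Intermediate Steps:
c(F) = -5*F
K(M) = M³ (K(M) = M²*M = M³)
1/(j(22, 22) + k(K(c(3)), a(-1, -1))) = 1/((-12 - 1*22) + 20) = 1/((-12 - 22) + 20) = 1/(-34 + 20) = 1/(-14) = -1/14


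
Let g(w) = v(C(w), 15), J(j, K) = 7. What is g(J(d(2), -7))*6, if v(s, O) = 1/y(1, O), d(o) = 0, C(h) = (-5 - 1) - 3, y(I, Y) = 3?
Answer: 2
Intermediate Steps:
C(h) = -9 (C(h) = -6 - 3 = -9)
v(s, O) = 1/3
g(w) = 1/3
g(J(d(2), -7))*6 = (1/3)*6 = 2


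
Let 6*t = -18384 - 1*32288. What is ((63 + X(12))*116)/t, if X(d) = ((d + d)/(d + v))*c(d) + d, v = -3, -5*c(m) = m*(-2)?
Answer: -38193/31670 ≈ -1.2060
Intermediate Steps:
c(m) = 2*m/5 (c(m) = -m*(-2)/5 = -(-2)*m/5 = 2*m/5)
X(d) = d + 4*d**2/(5*(-3 + d)) (X(d) = ((d + d)/(d - 3))*(2*d/5) + d = ((2*d)/(-3 + d))*(2*d/5) + d = (2*d/(-3 + d))*(2*d/5) + d = 4*d**2/(5*(-3 + d)) + d = d + 4*d**2/(5*(-3 + d)))
t = -25336/3 (t = (-18384 - 1*32288)/6 = (-18384 - 32288)/6 = (1/6)*(-50672) = -25336/3 ≈ -8445.3)
((63 + X(12))*116)/t = ((63 + (3/5)*12*(-5 + 3*12)/(-3 + 12))*116)/(-25336/3) = ((63 + (3/5)*12*(-5 + 36)/9)*116)*(-3/25336) = ((63 + (3/5)*12*(1/9)*31)*116)*(-3/25336) = ((63 + 124/5)*116)*(-3/25336) = ((439/5)*116)*(-3/25336) = (50924/5)*(-3/25336) = -38193/31670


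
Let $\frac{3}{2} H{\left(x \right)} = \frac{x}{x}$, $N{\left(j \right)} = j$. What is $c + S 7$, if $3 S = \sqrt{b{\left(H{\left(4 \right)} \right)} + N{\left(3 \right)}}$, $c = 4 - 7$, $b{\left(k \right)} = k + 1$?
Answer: $-3 + \frac{7 \sqrt{42}}{9} \approx 2.0406$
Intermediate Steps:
$H{\left(x \right)} = \frac{2}{3}$ ($H{\left(x \right)} = \frac{2 \frac{x}{x}}{3} = \frac{2}{3} \cdot 1 = \frac{2}{3}$)
$b{\left(k \right)} = 1 + k$
$c = -3$ ($c = 4 - 7 = -3$)
$S = \frac{\sqrt{42}}{9}$ ($S = \frac{\sqrt{\left(1 + \frac{2}{3}\right) + 3}}{3} = \frac{\sqrt{\frac{5}{3} + 3}}{3} = \frac{\sqrt{\frac{14}{3}}}{3} = \frac{\frac{1}{3} \sqrt{42}}{3} = \frac{\sqrt{42}}{9} \approx 0.72008$)
$c + S 7 = -3 + \frac{\sqrt{42}}{9} \cdot 7 = -3 + \frac{7 \sqrt{42}}{9}$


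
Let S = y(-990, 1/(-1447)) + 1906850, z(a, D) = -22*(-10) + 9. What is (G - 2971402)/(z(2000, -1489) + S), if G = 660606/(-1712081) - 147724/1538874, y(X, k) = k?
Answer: -2832027011765914660193/1817626280052632355432 ≈ -1.5581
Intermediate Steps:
z(a, D) = 229 (z(a, D) = 220 + 9 = 229)
G = -634752425644/1317338468397 (G = 660606*(-1/1712081) - 147724*1/1538874 = -660606/1712081 - 73862/769437 = -634752425644/1317338468397 ≈ -0.48184)
S = 2759211949/1447 (S = 1/(-1447) + 1906850 = -1/1447 + 1906850 = 2759211949/1447 ≈ 1.9069e+6)
(G - 2971402)/(z(2000, -1489) + S) = (-634752425644/1317338468397 - 2971402)/(229 + 2759211949/1447) = -3914342794424208238/(1317338468397*2759543312/1447) = -3914342794424208238/1317338468397*1447/2759543312 = -2832027011765914660193/1817626280052632355432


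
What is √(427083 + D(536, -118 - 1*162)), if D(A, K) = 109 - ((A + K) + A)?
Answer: 20*√1066 ≈ 652.99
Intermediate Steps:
D(A, K) = 109 - K - 2*A (D(A, K) = 109 - (K + 2*A) = 109 + (-K - 2*A) = 109 - K - 2*A)
√(427083 + D(536, -118 - 1*162)) = √(427083 + (109 - (-118 - 1*162) - 2*536)) = √(427083 + (109 - (-118 - 162) - 1072)) = √(427083 + (109 - 1*(-280) - 1072)) = √(427083 + (109 + 280 - 1072)) = √(427083 - 683) = √426400 = 20*√1066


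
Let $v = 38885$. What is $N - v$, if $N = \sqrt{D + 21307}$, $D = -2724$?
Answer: $-38885 + \sqrt{18583} \approx -38749.0$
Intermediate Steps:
$N = \sqrt{18583}$ ($N = \sqrt{-2724 + 21307} = \sqrt{18583} \approx 136.32$)
$N - v = \sqrt{18583} - 38885 = -38885 + \sqrt{18583}$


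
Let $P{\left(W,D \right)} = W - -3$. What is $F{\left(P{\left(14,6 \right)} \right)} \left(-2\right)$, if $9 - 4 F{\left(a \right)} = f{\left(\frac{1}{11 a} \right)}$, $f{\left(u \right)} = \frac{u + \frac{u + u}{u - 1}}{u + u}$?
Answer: $- \frac{442}{93} \approx -4.7527$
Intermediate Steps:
$P{\left(W,D \right)} = 3 + W$ ($P{\left(W,D \right)} = W + 3 = 3 + W$)
$f{\left(u \right)} = \frac{u + \frac{2 u}{-1 + u}}{2 u}$
$F{\left(a \right)} = \frac{9}{4} - \frac{1 + \frac{1}{11 a}}{8 \left(-1 + \frac{1}{11 a}\right)}$ ($F{\left(a \right)} = \frac{9}{4} - \frac{\frac{1}{2} \frac{1}{-1 + \frac{1}{11 a}} \left(1 + \frac{1}{11 a}\right)}{4} = \frac{9}{4} - \frac{1 + \frac{1}{11 a}}{8 \left(-1 + \frac{1}{11 a}\right)}$)
$F{\left(P{\left(14,6 \right)} \right)} \left(-2\right) = \frac{-17 + 209 \left(3 + 14\right)}{8 \left(-1 + 11 \left(3 + 14\right)\right)} \left(-2\right) = \frac{-17 + 209 \cdot 17}{8 \left(-1 + 11 \cdot 17\right)} \left(-2\right) = \frac{-17 + 3553}{8 \left(-1 + 187\right)} \left(-2\right) = \frac{1}{8} \cdot \frac{1}{186} \cdot 3536 \left(-2\right) = \frac{221}{93} \left(-2\right) = - \frac{442}{93}$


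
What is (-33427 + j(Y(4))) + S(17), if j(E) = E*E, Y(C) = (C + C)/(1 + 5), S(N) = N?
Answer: -300674/9 ≈ -33408.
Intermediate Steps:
Y(C) = C/3 (Y(C) = (2*C)/6 = (2*C)*(1/6) = C/3)
j(E) = E**2
(-33427 + j(Y(4))) + S(17) = (-33427 + ((1/3)*4)**2) + 17 = (-33427 + (4/3)**2) + 17 = (-33427 + 16/9) + 17 = -300827/9 + 17 = -300674/9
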